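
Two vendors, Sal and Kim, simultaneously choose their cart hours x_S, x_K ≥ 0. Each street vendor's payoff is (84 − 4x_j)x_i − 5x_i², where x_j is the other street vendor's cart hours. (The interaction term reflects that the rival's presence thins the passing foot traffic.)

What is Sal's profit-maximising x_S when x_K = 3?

Sal's payoff is (84 − 4x_K)x_S − 5x_S².
∂π/∂x_S = 84 − 4x_K − 10x_S = 0, so x_S = 8.4 − 0.4x_K.
At x_K = 3: x_S = 8.4 − 0.4·3 = 7.2.

7.2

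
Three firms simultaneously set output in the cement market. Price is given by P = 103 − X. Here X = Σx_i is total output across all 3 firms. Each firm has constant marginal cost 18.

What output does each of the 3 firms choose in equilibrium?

A representative firm's profit is π_i = x_i(103 − X) − 18x_i, with X = x_i + Σ_{j≠i} x_j.
First-order condition: 85 − 2x_i − Σ_{j≠i} x_j = 0.
Imposing symmetry (x_j = x for all j) turns Σ_{j≠i} x_j into 2x, so 85 = 4x and x = 21.25.

21.25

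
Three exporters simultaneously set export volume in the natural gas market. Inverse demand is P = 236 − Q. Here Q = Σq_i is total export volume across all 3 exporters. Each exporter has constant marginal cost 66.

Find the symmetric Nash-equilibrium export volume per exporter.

A representative exporter's profit is π_i = q_i(236 − Q) − 66q_i, with Q = q_i + Σ_{j≠i} q_j.
First-order condition: 170 − 2q_i − Σ_{j≠i} q_j = 0.
Imposing symmetry (q_j = q for all j) turns Σ_{j≠i} q_j into 2q, so 170 = 4q and q = 42.5.

42.5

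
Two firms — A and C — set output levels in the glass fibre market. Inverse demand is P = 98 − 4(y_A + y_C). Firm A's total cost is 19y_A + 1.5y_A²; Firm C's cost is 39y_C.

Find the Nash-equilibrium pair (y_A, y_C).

Firm A's profit: π = y_A(98 − 4(y_A + y_C)) − 19y_A − 1.5y_A².
∂π/∂y_A = 79 − 11y_A − 4y_C = 0, so y_A = 79/11 − (4/11)y_C.
For C: ∂π/∂y_C = 59 − 8y_C − 4y_A = 0 ⇒ y_C = 7.375 − 0.5y_A.
Substituting the second reaction function into the first: y_A = 79/11 − (4/11)(7.375 − 0.5y_A), which gives (9/11)y_A = 4.5 ⇒ y_A = 5.5.
Then y_C = 7.375 − 0.5·5.5 = 4.625.

5.5, 4.625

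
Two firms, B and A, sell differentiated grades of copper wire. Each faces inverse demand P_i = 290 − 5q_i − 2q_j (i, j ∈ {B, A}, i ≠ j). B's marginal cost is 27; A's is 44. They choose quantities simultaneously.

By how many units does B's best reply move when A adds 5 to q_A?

-1

Firm B's profit: π = q_B(290 − 5q_B − 2q_A) − 27q_B.
∂π/∂q_B = 263 − 10q_B − 2q_A = 0 ⇒ q_B = 26.3 − 0.2q_A.
The reaction-function slope is −0.2, so a 5-unit rise in q_A moves q_B by −0.2 × 5 = −1. B's best response falls — the actions are strategic substitutes.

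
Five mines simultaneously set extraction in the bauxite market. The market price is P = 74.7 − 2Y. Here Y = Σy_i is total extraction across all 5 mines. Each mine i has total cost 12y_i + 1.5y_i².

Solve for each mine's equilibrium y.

4.18

A representative mine's profit is π_i = y_i(74.7 − 2Y) − 12y_i − 1.5y_i², with Y = y_i + Σ_{j≠i} y_j.
First-order condition: 62.7 − 7y_i − 2Σ_{j≠i} y_j = 0.
Imposing symmetry (y_j = y for all j) turns Σ_{j≠i} y_j into 4y, so 62.7 = 15y and y = 4.18.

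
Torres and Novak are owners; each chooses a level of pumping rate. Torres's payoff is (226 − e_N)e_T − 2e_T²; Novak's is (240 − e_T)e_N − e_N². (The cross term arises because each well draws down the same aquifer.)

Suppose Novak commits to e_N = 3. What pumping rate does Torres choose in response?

Expanding Torres's payoff: 226e_T − e_Ne_T − 2e_T².
∂π/∂e_T = 226 − e_N − 4e_T = 0, so e_T = 56.5 − 0.25e_N.
At e_N = 3: e_T = 56.5 − 0.25·3 = 55.75.

55.75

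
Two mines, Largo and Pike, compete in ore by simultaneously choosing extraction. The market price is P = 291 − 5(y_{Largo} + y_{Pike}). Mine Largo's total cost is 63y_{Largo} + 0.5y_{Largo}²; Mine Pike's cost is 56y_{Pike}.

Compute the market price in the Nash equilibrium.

Mine Largo's profit: π = y_{Largo}(291 − 5(y_{Largo} + y_{Pike})) − 63y_{Largo} − 0.5y_{Largo}².
∂π/∂y_{Largo} = 228 − 11y_{Largo} − 5y_{Pike} = 0, so y_{Largo} = 228/11 − (5/11)y_{Pike}.
For Pike: ∂π/∂y_{Pike} = 235 − 10y_{Pike} − 5y_{Largo} = 0 ⇒ y_{Pike} = 23.5 − 0.5y_{Largo}.
Substituting the second reaction function into the first: y_{Largo} = 228/11 − (5/11)(23.5 − 0.5y_{Largo}), which gives (17/22)y_{Largo} = 221/22 ⇒ y_{Largo} = 13.
Then y_{Pike} = 23.5 − 0.5·13 = 17.
Equilibrium price: P = 291 − 5·30 = 141.

141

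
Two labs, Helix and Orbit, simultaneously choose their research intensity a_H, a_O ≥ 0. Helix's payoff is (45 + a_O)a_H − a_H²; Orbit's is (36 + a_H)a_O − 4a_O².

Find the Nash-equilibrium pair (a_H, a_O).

26.4, 7.8

Expanding Helix's payoff: 45a_H + a_Oa_H − a_H².
∂π/∂a_H = 45 + a_O − 2a_H = 0, so a_H = 22.5 + 0.5a_O.
Likewise for Orbit: a_O = 4.5 + 0.125a_H.
Plugging a_O into Helix's best response: a_H = 22.5 + 0.5(4.5 + 0.125a_H) ⇒ 0.9375a_H = 24.75, so a_H = 26.4.
Then a_O = 4.5 + 0.125·26.4 = 7.8.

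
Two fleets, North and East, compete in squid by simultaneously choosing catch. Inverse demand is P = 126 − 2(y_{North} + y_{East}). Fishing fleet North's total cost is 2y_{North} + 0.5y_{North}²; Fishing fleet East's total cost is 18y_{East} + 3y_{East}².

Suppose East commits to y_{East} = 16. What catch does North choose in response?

Fishing fleet North's profit: π = y_{North}(126 − 2(y_{North} + y_{East})) − 2y_{North} − 0.5y_{North}².
∂π/∂y_{North} = 124 − 5y_{North} − 2y_{East} = 0, so y_{North} = 24.8 − 0.4y_{East}.
At y_{East} = 16: y_{North} = 24.8 − 0.4·16 = 18.4.

18.4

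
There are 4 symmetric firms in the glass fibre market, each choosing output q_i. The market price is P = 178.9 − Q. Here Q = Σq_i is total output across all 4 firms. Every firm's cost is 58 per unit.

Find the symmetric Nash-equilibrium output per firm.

24.18

A representative firm's profit is π_i = q_i(178.9 − Q) − 58q_i, with Q = q_i + Σ_{j≠i} q_j.
First-order condition: 120.9 − 2q_i − Σ_{j≠i} q_j = 0.
With identical firms, set every q_j = q: then 120.9 − 2q − 3q = 0, i.e. q = 120.9/5 = 24.18.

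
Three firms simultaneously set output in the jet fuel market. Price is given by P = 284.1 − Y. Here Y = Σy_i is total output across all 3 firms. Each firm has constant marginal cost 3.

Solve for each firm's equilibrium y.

A representative firm's profit is π_i = y_i(284.1 − Y) − 3y_i, with Y = y_i + Σ_{j≠i} y_j.
First-order condition: 281.1 − 2y_i − Σ_{j≠i} y_j = 0.
With identical firms, set every y_j = y: then 281.1 − 2y − 2y = 0, i.e. y = 281.1/4 = 70.275.

70.275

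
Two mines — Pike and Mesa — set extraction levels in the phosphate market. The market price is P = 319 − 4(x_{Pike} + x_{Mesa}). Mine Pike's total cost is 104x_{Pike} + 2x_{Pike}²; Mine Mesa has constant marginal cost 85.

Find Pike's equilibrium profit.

Mine Pike's profit: π = x_{Pike}(319 − 4(x_{Pike} + x_{Mesa})) − 104x_{Pike} − 2x_{Pike}².
∂π/∂x_{Pike} = 215 − 12x_{Pike} − 4x_{Mesa} = 0, so x_{Pike} = 215/12 − (1/3)x_{Mesa}.
For Mesa: ∂π/∂x_{Mesa} = 234 − 8x_{Mesa} − 4x_{Pike} = 0 ⇒ x_{Mesa} = 29.25 − 0.5x_{Pike}.
Solving the two reaction functions simultaneously: (1 − (−1/3)(−0.5))x_{Pike} = 215/12 − (1/3)·29.25, so (5/6)x_{Pike} = 49/6 and x_{Pike} = 9.8.
Then x_{Mesa} = 29.25 − 0.5·9.8 = 24.35.
Price P = 319 − 4·34.15 = 182.4.
Pike's profit: (182.4 − 104)·9.8 − 2(9.8)² = 576.24.

576.24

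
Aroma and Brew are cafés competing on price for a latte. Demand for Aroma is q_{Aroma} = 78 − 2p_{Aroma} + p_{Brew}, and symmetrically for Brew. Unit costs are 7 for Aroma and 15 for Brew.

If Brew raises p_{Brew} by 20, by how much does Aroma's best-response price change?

Aroma's profit: π = (p_{Aroma} − 7)(78 − 2p_{Aroma} + p_{Brew}).
∂π/∂p_{Aroma} = 92 − 4p_{Aroma} + p_{Brew} = 0 ⇒ p_{Aroma} = 23 + 0.25p_{Brew}.
The reaction-function slope is 0.25, so a 20-unit rise in p_{Brew} moves p_{Aroma} by 0.25 × 20 = 5. Aroma's best response rises — the actions are strategic complements.

5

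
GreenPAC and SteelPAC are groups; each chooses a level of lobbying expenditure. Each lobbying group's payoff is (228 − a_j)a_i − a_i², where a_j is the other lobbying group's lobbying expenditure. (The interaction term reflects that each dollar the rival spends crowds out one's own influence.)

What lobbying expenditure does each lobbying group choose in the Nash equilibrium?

GreenPAC's payoff is (228 − a_S)a_G − a_G².
∂π/∂a_G = 228 − a_S − 2a_G = 0, so a_G = 114 − 0.5a_S.
The game is symmetric, so in equilibrium a_S = a_G: the reaction function gives 1.5a_G = 114, hence a_G = 76.

76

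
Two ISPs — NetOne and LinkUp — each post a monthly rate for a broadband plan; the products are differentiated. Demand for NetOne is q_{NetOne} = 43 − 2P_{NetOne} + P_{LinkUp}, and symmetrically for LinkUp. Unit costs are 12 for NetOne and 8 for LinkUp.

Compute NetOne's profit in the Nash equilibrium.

192.08

NetOne's profit: π = (P_{NetOne} − 12)(43 − 2P_{NetOne} + P_{LinkUp}).
∂π/∂P_{NetOne} = 67 − 4P_{NetOne} + P_{LinkUp} = 0 ⇒ P_{NetOne} = 16.75 + 0.25P_{LinkUp}.
Similarly P_{LinkUp} = 14.75 + 0.25P_{NetOne}.
Plugging P_{LinkUp} into NetOne's best response: P_{NetOne} = 16.75 + 0.25(14.75 + 0.25P_{NetOne}) ⇒ 0.9375P_{NetOne} = 20.4375, so P_{NetOne} = 21.8.
Then P_{LinkUp} = 14.75 + 0.25·21.8 = 20.2.
q_{NetOne} = 43 − 2·21.8 + 20.2 = 19.6.
Profit = (21.8 − 12)·19.6 = 192.08.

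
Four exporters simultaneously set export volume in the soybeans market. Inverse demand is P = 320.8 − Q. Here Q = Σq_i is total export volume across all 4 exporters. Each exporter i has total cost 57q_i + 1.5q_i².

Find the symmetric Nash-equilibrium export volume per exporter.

A representative exporter's profit is π_i = q_i(320.8 − Q) − 57q_i − 1.5q_i², with Q = q_i + Σ_{j≠i} q_j.
First-order condition: 263.8 − 5q_i − Σ_{j≠i} q_j = 0.
In a symmetric equilibrium every exporter chooses the same q, so Σ_{j≠i} q_j = 3q. The condition becomes 263.8 − 8q = 0, giving q = 263.8/8 = 32.975.

32.975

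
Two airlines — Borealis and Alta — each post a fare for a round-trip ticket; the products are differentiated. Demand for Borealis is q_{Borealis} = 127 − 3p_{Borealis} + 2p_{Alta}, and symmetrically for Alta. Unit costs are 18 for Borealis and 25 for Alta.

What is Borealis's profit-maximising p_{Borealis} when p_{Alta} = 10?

Borealis's profit: π = (p_{Borealis} − 18)(127 − 3p_{Borealis} + 2p_{Alta}).
∂π/∂p_{Borealis} = 181 − 6p_{Borealis} + 2p_{Alta} = 0 ⇒ p_{Borealis} = 181/6 + (1/3)p_{Alta}.
At p_{Alta} = 10: p_{Borealis} = 181/6 + (1/3)·10 = 33.5.

33.5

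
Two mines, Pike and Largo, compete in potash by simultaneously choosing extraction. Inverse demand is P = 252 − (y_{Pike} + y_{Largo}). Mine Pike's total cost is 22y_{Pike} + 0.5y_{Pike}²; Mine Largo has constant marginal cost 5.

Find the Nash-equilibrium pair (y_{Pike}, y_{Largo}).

Mine Pike's profit: π = y_{Pike}(252 − (y_{Pike} + y_{Largo})) − 22y_{Pike} − 0.5y_{Pike}².
∂π/∂y_{Pike} = 230 − 3y_{Pike} − y_{Largo} = 0, so y_{Pike} = 230/3 − (1/3)y_{Largo}.
For Largo: ∂π/∂y_{Largo} = 247 − 2y_{Largo} − y_{Pike} = 0 ⇒ y_{Largo} = 123.5 − 0.5y_{Pike}.
Solving the two reaction functions simultaneously: (1 − (−1/3)(−0.5))y_{Pike} = 230/3 − (1/3)·123.5, so (5/6)y_{Pike} = 35.5 and y_{Pike} = 42.6.
Then y_{Largo} = 123.5 − 0.5·42.6 = 102.2.

42.6, 102.2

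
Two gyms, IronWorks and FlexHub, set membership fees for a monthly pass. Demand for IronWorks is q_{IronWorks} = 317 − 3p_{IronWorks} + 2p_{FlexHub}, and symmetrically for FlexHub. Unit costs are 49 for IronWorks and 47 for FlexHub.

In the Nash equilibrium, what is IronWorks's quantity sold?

IronWorks's profit: π = (p_{IronWorks} − 49)(317 − 3p_{IronWorks} + 2p_{FlexHub}).
∂π/∂p_{IronWorks} = 464 − 6p_{IronWorks} + 2p_{FlexHub} = 0 ⇒ p_{IronWorks} = 232/3 + (1/3)p_{FlexHub}.
Similarly p_{FlexHub} = 229/3 + (1/3)p_{IronWorks}.
Plugging p_{FlexHub} into IronWorks's best response: p_{IronWorks} = 232/3 + (1/3)(229/3 + (1/3)p_{IronWorks}) ⇒ (8/9)p_{IronWorks} = 925/9, so p_{IronWorks} = 115.625.
Then p_{FlexHub} = 229/3 + (1/3)·115.625 = 114.875.
q_{IronWorks} = 317 − 3·115.625 + 2·114.875 = 199.875.

199.875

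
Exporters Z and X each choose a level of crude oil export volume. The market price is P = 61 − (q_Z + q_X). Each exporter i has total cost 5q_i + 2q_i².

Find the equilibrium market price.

Exporter Z's profit: π = q_Z(61 − (q_Z + q_X)) − 5q_Z − 2q_Z².
∂π/∂q_Z = 56 − 6q_Z − q_X = 0, so q_Z = 28/3 − (1/6)q_X.
By symmetry q_X = q_Z; substituting into the reaction function, (7/6)q_Z = 28/3 and q_Z = 8.
Equilibrium price: P = 61 − 16 = 45.

45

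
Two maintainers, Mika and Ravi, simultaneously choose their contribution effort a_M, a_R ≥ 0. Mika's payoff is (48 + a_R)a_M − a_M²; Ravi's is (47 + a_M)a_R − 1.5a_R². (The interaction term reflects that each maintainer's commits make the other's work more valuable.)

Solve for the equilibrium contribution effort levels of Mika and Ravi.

38.2, 28.4

Expanding Mika's payoff: 48a_M + a_Ra_M − a_M².
∂π/∂a_M = 48 + a_R − 2a_M = 0, so a_M = 24 + 0.5a_R.
Likewise for Ravi: a_R = 47/3 + (1/3)a_M.
Solving the two reaction functions simultaneously: (1 − (0.5)(1/3))a_M = 24 + 0.5·(47/3), so (5/6)a_M = 191/6 and a_M = 38.2.
Then a_R = 47/3 + (1/3)·38.2 = 28.4.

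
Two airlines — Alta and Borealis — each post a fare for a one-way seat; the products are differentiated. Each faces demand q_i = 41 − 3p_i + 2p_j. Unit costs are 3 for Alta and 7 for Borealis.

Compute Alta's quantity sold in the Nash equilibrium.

Alta's profit: π = (p_{Alta} − 3)(41 − 3p_{Alta} + 2p_{Borealis}).
∂π/∂p_{Alta} = 50 − 6p_{Alta} + 2p_{Borealis} = 0 ⇒ p_{Alta} = 25/3 + (1/3)p_{Borealis}.
Similarly p_{Borealis} = 31/3 + (1/3)p_{Alta}.
Plugging p_{Borealis} into Alta's best response: p_{Alta} = 25/3 + (1/3)(31/3 + (1/3)p_{Alta}) ⇒ (8/9)p_{Alta} = 106/9, so p_{Alta} = 13.25.
Then p_{Borealis} = 31/3 + (1/3)·13.25 = 14.75.
q_{Alta} = 41 − 3·13.25 + 2·14.75 = 30.75.

30.75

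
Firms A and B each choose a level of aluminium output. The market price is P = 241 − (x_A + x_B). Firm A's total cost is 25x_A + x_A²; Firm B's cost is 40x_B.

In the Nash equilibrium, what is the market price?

124

Firm A's profit: π = x_A(241 − (x_A + x_B)) − 25x_A − x_A².
∂π/∂x_A = 216 − 4x_A − x_B = 0, so x_A = 54 − 0.25x_B.
For B: ∂π/∂x_B = 201 − 2x_B − x_A = 0 ⇒ x_B = 100.5 − 0.5x_A.
Substituting the second reaction function into the first: x_A = 54 − 0.25(100.5 − 0.5x_A), which gives 0.875x_A = 28.875 ⇒ x_A = 33.
Then x_B = 100.5 − 0.5·33 = 84.
Equilibrium price: P = 241 − 117 = 124.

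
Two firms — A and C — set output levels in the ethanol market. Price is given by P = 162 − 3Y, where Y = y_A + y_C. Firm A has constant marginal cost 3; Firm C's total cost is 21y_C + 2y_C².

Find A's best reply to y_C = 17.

Firm A's profit: π = y_A(162 − 3(y_A + y_C)) − 3y_A.
∂π/∂y_A = 159 − 6y_A − 3y_C = 0, so y_A = 26.5 − 0.5y_C.
At y_C = 17: y_A = 26.5 − 0.5·17 = 18.

18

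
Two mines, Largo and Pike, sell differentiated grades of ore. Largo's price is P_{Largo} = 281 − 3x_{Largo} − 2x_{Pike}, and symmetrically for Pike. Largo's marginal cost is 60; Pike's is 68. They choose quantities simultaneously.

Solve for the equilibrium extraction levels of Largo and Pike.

Mine Largo's profit: π = x_{Largo}(281 − 3x_{Largo} − 2x_{Pike}) − 60x_{Largo}.
∂π/∂x_{Largo} = 221 − 6x_{Largo} − 2x_{Pike} = 0 ⇒ x_{Largo} = 221/6 − (1/3)x_{Pike}.
Similarly x_{Pike} = 35.5 − (1/3)x_{Largo}.
Solving the two reaction functions simultaneously: (1 − (−1/3)(−1/3))x_{Largo} = 221/6 − (1/3)·35.5, so (8/9)x_{Largo} = 25 and x_{Largo} = 28.125.
Then x_{Pike} = 35.5 − (1/3)·28.125 = 26.125.

28.125, 26.125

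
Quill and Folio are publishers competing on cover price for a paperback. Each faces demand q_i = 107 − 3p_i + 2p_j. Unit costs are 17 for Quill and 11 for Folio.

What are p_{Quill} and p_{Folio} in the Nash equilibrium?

Quill's profit: π = (p_{Quill} − 17)(107 − 3p_{Quill} + 2p_{Folio}).
∂π/∂p_{Quill} = 158 − 6p_{Quill} + 2p_{Folio} = 0 ⇒ p_{Quill} = 79/3 + (1/3)p_{Folio}.
Similarly p_{Folio} = 70/3 + (1/3)p_{Quill}.
Substituting the second reaction function into the first: p_{Quill} = 79/3 + (1/3)(70/3 + (1/3)p_{Quill}), which gives (8/9)p_{Quill} = 307/9 ⇒ p_{Quill} = 38.375.
Then p_{Folio} = 70/3 + (1/3)·38.375 = 36.125.

38.375, 36.125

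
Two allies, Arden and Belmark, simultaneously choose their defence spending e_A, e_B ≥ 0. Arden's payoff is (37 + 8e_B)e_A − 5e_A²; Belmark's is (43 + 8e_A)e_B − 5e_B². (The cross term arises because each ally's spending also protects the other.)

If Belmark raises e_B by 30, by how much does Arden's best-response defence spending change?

Expanding Arden's payoff: 37e_A + 8e_Be_A − 5e_A².
∂π/∂e_A = 37 + 8e_B − 10e_A = 0, so e_A = 3.7 + 0.8e_B.
The reaction-function slope is 0.8, so a 30-unit rise in e_B moves e_A by 0.8 × 30 = 24. Arden's best response rises — the actions are strategic complements.

24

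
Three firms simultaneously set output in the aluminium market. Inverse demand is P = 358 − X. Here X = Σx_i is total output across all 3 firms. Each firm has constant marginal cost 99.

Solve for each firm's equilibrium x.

64.75

A representative firm's profit is π_i = x_i(358 − X) − 99x_i, with X = x_i + Σ_{j≠i} x_j.
First-order condition: 259 − 2x_i − Σ_{j≠i} x_j = 0.
In a symmetric equilibrium every firm chooses the same x, so Σ_{j≠i} x_j = 2x. The condition becomes 259 − 4x = 0, giving x = 259/4 = 64.75.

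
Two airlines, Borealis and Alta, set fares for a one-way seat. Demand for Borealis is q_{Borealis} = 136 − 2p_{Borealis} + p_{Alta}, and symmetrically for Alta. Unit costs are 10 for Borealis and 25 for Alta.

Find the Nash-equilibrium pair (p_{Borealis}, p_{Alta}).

54, 60

Borealis's profit: π = (p_{Borealis} − 10)(136 − 2p_{Borealis} + p_{Alta}).
∂π/∂p_{Borealis} = 156 − 4p_{Borealis} + p_{Alta} = 0 ⇒ p_{Borealis} = 39 + 0.25p_{Alta}.
Similarly p_{Alta} = 46.5 + 0.25p_{Borealis}.
Plugging p_{Alta} into Borealis's best response: p_{Borealis} = 39 + 0.25(46.5 + 0.25p_{Borealis}) ⇒ 0.9375p_{Borealis} = 50.625, so p_{Borealis} = 54.
Then p_{Alta} = 46.5 + 0.25·54 = 60.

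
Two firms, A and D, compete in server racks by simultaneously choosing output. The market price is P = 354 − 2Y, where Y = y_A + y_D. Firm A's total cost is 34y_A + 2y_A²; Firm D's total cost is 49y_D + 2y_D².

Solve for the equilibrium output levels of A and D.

Firm A's profit: π = y_A(354 − 2(y_A + y_D)) − 34y_A − 2y_A².
∂π/∂y_A = 320 − 8y_A − 2y_D = 0, so y_A = 40 − 0.25y_D.
By the same steps for D: y_D = 38.125 − 0.25y_A.
Solving the two reaction functions simultaneously: (1 − (−0.25)(−0.25))y_A = 40 − 0.25·38.125, so 0.9375y_A = 975/32 and y_A = 32.5.
Then y_D = 38.125 − 0.25·32.5 = 30.

32.5, 30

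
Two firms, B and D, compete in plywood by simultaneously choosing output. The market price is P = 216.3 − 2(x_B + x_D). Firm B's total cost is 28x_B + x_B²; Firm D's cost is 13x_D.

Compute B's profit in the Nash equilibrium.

900.9867

Firm B's profit: π = x_B(216.3 − 2(x_B + x_D)) − 28x_B − x_B².
∂π/∂x_B = 188.3 − 6x_B − 2x_D = 0, so x_B = 1883/60 − (1/3)x_D.
For D: ∂π/∂x_D = 203.3 − 4x_D − 2x_B = 0 ⇒ x_D = 50.825 − 0.5x_B.
Solving the two reaction functions simultaneously: (1 − (−1/3)(−0.5))x_B = 1883/60 − (1/3)·50.825, so (5/6)x_B = 1733/120 and x_B = 17.33.
Then x_D = 50.825 − 0.5·17.33 = 42.16.
Price P = 216.3 − 2·59.49 = 97.32.
B's profit: (97.32 − 28)·17.33 − (17.33)² = 900.9867.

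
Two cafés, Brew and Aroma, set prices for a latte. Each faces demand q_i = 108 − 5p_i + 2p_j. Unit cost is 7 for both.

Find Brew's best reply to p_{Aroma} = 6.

Brew's profit: π = (p_{Brew} − 7)(108 − 5p_{Brew} + 2p_{Aroma}).
∂π/∂p_{Brew} = 143 − 10p_{Brew} + 2p_{Aroma} = 0 ⇒ p_{Brew} = 14.3 + 0.2p_{Aroma}.
At p_{Aroma} = 6: p_{Brew} = 14.3 + 0.2·6 = 15.5.

15.5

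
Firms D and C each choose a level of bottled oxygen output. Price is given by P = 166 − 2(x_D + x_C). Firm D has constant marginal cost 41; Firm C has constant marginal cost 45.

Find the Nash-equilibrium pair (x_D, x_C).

21.5, 19.5

Firm D's profit: π = x_D(166 − 2(x_D + x_C)) − 41x_D.
∂π/∂x_D = 125 − 4x_D − 2x_C = 0, so x_D = 31.25 − 0.5x_C.
By the same steps for C: x_C = 30.25 − 0.5x_D.
Plugging x_C into D's best response: x_D = 31.25 − 0.5(30.25 − 0.5x_D) ⇒ 0.75x_D = 16.125, so x_D = 21.5.
Then x_C = 30.25 − 0.5·21.5 = 19.5.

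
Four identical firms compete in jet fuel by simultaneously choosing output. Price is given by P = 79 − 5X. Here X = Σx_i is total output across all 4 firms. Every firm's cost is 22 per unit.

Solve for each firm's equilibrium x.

A representative firm's profit is π_i = x_i(79 − 5X) − 22x_i, with X = x_i + Σ_{j≠i} x_j.
First-order condition: 57 − 10x_i − 5Σ_{j≠i} x_j = 0.
In a symmetric equilibrium every firm chooses the same x, so Σ_{j≠i} x_j = 3x. The condition becomes 57 − 25x = 0, giving x = 57/25 = 2.28.

2.28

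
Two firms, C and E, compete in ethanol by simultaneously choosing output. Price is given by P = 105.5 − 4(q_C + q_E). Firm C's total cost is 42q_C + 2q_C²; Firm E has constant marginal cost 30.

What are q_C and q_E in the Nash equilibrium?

Firm C's profit: π = q_C(105.5 − 4(q_C + q_E)) − 42q_C − 2q_C².
∂π/∂q_C = 63.5 − 12q_C − 4q_E = 0, so q_C = 127/24 − (1/3)q_E.
For E: ∂π/∂q_E = 75.5 − 8q_E − 4q_C = 0 ⇒ q_E = 9.4375 − 0.5q_C.
Plugging q_E into C's best response: q_C = 127/24 − (1/3)(9.4375 − 0.5q_C) ⇒ (5/6)q_C = 103/48, so q_C = 2.575.
Then q_E = 9.4375 − 0.5·2.575 = 8.15.

2.575, 8.15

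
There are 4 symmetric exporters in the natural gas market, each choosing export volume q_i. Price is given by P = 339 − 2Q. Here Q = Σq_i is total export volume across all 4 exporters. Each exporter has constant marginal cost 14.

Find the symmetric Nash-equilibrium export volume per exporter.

A representative exporter's profit is π_i = q_i(339 − 2Q) − 14q_i, with Q = q_i + Σ_{j≠i} q_j.
First-order condition: 325 − 4q_i − 2Σ_{j≠i} q_j = 0.
Imposing symmetry (q_j = q for all j) turns Σ_{j≠i} q_j into 3q, so 325 = 10q and q = 32.5.

32.5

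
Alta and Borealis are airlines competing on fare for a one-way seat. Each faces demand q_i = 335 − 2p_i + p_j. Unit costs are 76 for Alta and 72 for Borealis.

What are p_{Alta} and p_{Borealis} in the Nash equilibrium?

Alta's profit: π = (p_{Alta} − 76)(335 − 2p_{Alta} + p_{Borealis}).
∂π/∂p_{Alta} = 487 − 4p_{Alta} + p_{Borealis} = 0 ⇒ p_{Alta} = 121.75 + 0.25p_{Borealis}.
Similarly p_{Borealis} = 119.75 + 0.25p_{Alta}.
Plugging p_{Borealis} into Alta's best response: p_{Alta} = 121.75 + 0.25(119.75 + 0.25p_{Alta}) ⇒ 0.9375p_{Alta} = 151.6875, so p_{Alta} = 161.8.
Then p_{Borealis} = 119.75 + 0.25·161.8 = 160.2.

161.8, 160.2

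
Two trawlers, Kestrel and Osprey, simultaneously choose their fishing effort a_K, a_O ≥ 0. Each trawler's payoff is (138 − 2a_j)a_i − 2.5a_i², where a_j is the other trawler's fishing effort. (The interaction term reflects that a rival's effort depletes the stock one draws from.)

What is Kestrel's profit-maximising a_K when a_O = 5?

Kestrel's payoff is (138 − 2a_O)a_K − 2.5a_K².
∂π/∂a_K = 138 − 2a_O − 5a_K = 0, so a_K = 27.6 − 0.4a_O.
At a_O = 5: a_K = 27.6 − 0.4·5 = 25.6.

25.6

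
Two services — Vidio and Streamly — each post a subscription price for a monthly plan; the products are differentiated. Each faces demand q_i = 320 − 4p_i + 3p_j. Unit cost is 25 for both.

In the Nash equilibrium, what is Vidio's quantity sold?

236

Vidio's profit: π = (p_{Vidio} − 25)(320 − 4p_{Vidio} + 3p_{Streamly}).
∂π/∂p_{Vidio} = 420 − 8p_{Vidio} + 3p_{Streamly} = 0 ⇒ p_{Vidio} = 52.5 + 0.375p_{Streamly}.
Setting p_{Vidio} = p_{Streamly} in the reaction function: p_{Vidio} = 52.5 + 0.375p_{Vidio}, so p_{Vidio} = 52.5 / 0.625 = 84.
q_{Vidio} = 320 − 4·84 + 3·84 = 236.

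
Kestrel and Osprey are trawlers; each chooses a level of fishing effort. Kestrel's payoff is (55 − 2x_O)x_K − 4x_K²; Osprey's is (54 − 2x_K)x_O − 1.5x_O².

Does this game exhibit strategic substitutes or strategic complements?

strategic substitutes

Expanding Kestrel's payoff: 55x_K − 2x_Ox_K − 4x_K².
∂π/∂x_K = 55 − 2x_O − 8x_K = 0, so x_K = 6.875 − 0.25x_O.
The best-response slope dx_K/dx_O = −0.25 < 0: the reaction function is downward-sloping, so the choices are strategic substitutes.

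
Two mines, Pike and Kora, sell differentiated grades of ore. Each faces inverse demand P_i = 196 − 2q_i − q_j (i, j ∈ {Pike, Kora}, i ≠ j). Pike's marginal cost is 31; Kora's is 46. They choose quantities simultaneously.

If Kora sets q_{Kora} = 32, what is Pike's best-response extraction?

Mine Pike's profit: π = q_{Pike}(196 − 2q_{Pike} − q_{Kora}) − 31q_{Pike}.
∂π/∂q_{Pike} = 165 − 4q_{Pike} − q_{Kora} = 0 ⇒ q_{Pike} = 41.25 − 0.25q_{Kora}.
At q_{Kora} = 32: q_{Pike} = 41.25 − 0.25·32 = 33.25.

33.25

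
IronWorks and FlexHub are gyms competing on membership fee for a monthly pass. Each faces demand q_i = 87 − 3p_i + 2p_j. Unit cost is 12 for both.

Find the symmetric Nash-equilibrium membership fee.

30.75

IronWorks's profit: π = (p_{IronWorks} − 12)(87 − 3p_{IronWorks} + 2p_{FlexHub}).
∂π/∂p_{IronWorks} = 123 − 6p_{IronWorks} + 2p_{FlexHub} = 0 ⇒ p_{IronWorks} = 20.5 + (1/3)p_{FlexHub}.
The game is symmetric, so in equilibrium p_{FlexHub} = p_{IronWorks}: the reaction function gives (2/3)p_{IronWorks} = 20.5, hence p_{IronWorks} = 30.75.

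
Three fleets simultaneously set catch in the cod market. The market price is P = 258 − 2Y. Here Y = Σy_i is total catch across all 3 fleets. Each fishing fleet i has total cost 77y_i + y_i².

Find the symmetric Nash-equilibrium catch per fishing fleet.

A representative fishing fleet's profit is π_i = y_i(258 − 2Y) − 77y_i − y_i², with Y = y_i + Σ_{j≠i} y_j.
First-order condition: 181 − 6y_i − 2Σ_{j≠i} y_j = 0.
In a symmetric equilibrium every fishing fleet chooses the same y, so Σ_{j≠i} y_j = 2y. The condition becomes 181 − 10y = 0, giving y = 181/10 = 18.1.

18.1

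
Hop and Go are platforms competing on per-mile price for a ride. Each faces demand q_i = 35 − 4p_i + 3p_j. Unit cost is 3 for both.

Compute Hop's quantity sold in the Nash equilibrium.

25.6

Hop's profit: π = (p_{Hop} − 3)(35 − 4p_{Hop} + 3p_{Go}).
∂π/∂p_{Hop} = 47 − 8p_{Hop} + 3p_{Go} = 0 ⇒ p_{Hop} = 5.875 + 0.375p_{Go}.
By symmetry p_{Go} = p_{Hop}; substituting into the reaction function, 0.625p_{Hop} = 5.875 and p_{Hop} = 9.4.
q_{Hop} = 35 − 4·9.4 + 3·9.4 = 25.6.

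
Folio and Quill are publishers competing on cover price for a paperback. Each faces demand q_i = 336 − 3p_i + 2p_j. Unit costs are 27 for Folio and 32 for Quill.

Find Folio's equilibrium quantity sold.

Folio's profit: π = (p_{Folio} − 27)(336 − 3p_{Folio} + 2p_{Quill}).
∂π/∂p_{Folio} = 417 − 6p_{Folio} + 2p_{Quill} = 0 ⇒ p_{Folio} = 69.5 + (1/3)p_{Quill}.
Similarly p_{Quill} = 72 + (1/3)p_{Folio}.
Substituting the second reaction function into the first: p_{Folio} = 69.5 + (1/3)(72 + (1/3)p_{Folio}), which gives (8/9)p_{Folio} = 93.5 ⇒ p_{Folio} = 105.1875.
Then p_{Quill} = 72 + (1/3)·105.1875 = 107.0625.
q_{Folio} = 336 − 3·105.1875 + 2·107.0625 = 234.5625.

234.5625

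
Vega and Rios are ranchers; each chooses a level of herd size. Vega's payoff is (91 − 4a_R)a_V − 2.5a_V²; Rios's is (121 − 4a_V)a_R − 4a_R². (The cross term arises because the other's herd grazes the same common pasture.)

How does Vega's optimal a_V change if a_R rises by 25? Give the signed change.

Expanding Vega's payoff: 91a_V − 4a_Ra_V − 2.5a_V².
∂π/∂a_V = 91 − 4a_R − 5a_V = 0, so a_V = 18.2 − 0.8a_R.
The reaction-function slope is −0.8, so a 25-unit rise in a_R moves a_V by −0.8 × 25 = −20. Vega's best response falls — the actions are strategic substitutes.

-20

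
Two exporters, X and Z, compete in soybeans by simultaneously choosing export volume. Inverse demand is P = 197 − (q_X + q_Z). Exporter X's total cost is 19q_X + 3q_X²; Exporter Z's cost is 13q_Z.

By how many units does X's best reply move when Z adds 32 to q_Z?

Exporter X's profit: π = q_X(197 − (q_X + q_Z)) − 19q_X − 3q_X².
∂π/∂q_X = 178 − 8q_X − q_Z = 0, so q_X = 22.25 − 0.125q_Z.
The reaction-function slope is −0.125, so a 32-unit rise in q_Z moves q_X by −0.125 × 32 = −4. X's best response falls — the actions are strategic substitutes.

-4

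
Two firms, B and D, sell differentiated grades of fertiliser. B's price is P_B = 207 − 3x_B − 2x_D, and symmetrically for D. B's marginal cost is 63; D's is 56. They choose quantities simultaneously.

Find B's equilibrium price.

115.6875

Firm B's profit: π = x_B(207 − 3x_B − 2x_D) − 63x_B.
∂π/∂x_B = 144 − 6x_B − 2x_D = 0 ⇒ x_B = 24 − (1/3)x_D.
Similarly x_D = 151/6 − (1/3)x_B.
Substituting the second reaction function into the first: x_B = 24 − (1/3)(151/6 − (1/3)x_B), which gives (8/9)x_B = 281/18 ⇒ x_B = 17.5625.
Then x_D = 151/6 − (1/3)·17.5625 = 19.3125.
P_B = 207 − 3·17.5625 − 2·19.3125 = 115.6875.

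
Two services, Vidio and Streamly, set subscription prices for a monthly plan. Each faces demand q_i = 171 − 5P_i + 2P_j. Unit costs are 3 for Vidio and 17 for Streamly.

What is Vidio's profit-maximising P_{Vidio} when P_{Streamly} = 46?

27.8

Vidio's profit: π = (P_{Vidio} − 3)(171 − 5P_{Vidio} + 2P_{Streamly}).
∂π/∂P_{Vidio} = 186 − 10P_{Vidio} + 2P_{Streamly} = 0 ⇒ P_{Vidio} = 18.6 + 0.2P_{Streamly}.
At P_{Streamly} = 46: P_{Vidio} = 18.6 + 0.2·46 = 27.8.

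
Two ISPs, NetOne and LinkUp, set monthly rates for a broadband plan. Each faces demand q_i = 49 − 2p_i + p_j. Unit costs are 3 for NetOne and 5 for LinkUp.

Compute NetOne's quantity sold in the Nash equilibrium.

31.2

NetOne's profit: π = (p_{NetOne} − 3)(49 − 2p_{NetOne} + p_{LinkUp}).
∂π/∂p_{NetOne} = 55 − 4p_{NetOne} + p_{LinkUp} = 0 ⇒ p_{NetOne} = 13.75 + 0.25p_{LinkUp}.
Similarly p_{LinkUp} = 14.75 + 0.25p_{NetOne}.
Substituting the second reaction function into the first: p_{NetOne} = 13.75 + 0.25(14.75 + 0.25p_{NetOne}), which gives 0.9375p_{NetOne} = 17.4375 ⇒ p_{NetOne} = 18.6.
Then p_{LinkUp} = 14.75 + 0.25·18.6 = 19.4.
q_{NetOne} = 49 − 2·18.6 + 19.4 = 31.2.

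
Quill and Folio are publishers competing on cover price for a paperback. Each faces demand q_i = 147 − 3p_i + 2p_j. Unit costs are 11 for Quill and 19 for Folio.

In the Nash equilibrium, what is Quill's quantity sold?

106.5

Quill's profit: π = (p_{Quill} − 11)(147 − 3p_{Quill} + 2p_{Folio}).
∂π/∂p_{Quill} = 180 − 6p_{Quill} + 2p_{Folio} = 0 ⇒ p_{Quill} = 30 + (1/3)p_{Folio}.
Similarly p_{Folio} = 34 + (1/3)p_{Quill}.
Plugging p_{Folio} into Quill's best response: p_{Quill} = 30 + (1/3)(34 + (1/3)p_{Quill}) ⇒ (8/9)p_{Quill} = 124/3, so p_{Quill} = 46.5.
Then p_{Folio} = 34 + (1/3)·46.5 = 49.5.
q_{Quill} = 147 − 3·46.5 + 2·49.5 = 106.5.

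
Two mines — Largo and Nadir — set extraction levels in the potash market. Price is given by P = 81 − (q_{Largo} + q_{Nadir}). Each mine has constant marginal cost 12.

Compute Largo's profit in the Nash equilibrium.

529

Mine Largo's profit: π = q_{Largo}(81 − (q_{Largo} + q_{Nadir})) − 12q_{Largo}.
∂π/∂q_{Largo} = 69 − 2q_{Largo} − q_{Nadir} = 0, so q_{Largo} = 34.5 − 0.5q_{Nadir}.
Setting q_{Largo} = q_{Nadir} in the reaction function: q_{Largo} = 34.5 − 0.5q_{Largo}, so q_{Largo} = 34.5 / 1.5 = 23.
Price P = 81 − 46 = 35.
Largo's profit: (35 − 12)·23 = 529.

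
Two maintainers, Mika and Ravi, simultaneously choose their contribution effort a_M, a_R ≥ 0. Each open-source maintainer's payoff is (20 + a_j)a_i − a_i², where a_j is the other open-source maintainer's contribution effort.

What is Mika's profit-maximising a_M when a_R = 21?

20.5

Mika's payoff is (20 + a_R)a_M − a_M².
∂π/∂a_M = 20 + a_R − 2a_M = 0, so a_M = 10 + 0.5a_R.
At a_R = 21: a_M = 10 + 0.5·21 = 20.5.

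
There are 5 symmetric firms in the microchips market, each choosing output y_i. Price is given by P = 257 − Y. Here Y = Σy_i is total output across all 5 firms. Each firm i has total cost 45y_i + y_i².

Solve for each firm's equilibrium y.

26.5

A representative firm's profit is π_i = y_i(257 − Y) − 45y_i − y_i², with Y = y_i + Σ_{j≠i} y_j.
First-order condition: 212 − 4y_i − Σ_{j≠i} y_j = 0.
With identical firms, set every y_j = y: then 212 − 4y − 4y = 0, i.e. y = 212/8 = 26.5.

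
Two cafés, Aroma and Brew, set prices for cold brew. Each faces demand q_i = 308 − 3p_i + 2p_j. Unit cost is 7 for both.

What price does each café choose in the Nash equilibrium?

82.25

Aroma's profit: π = (p_{Aroma} − 7)(308 − 3p_{Aroma} + 2p_{Brew}).
∂π/∂p_{Aroma} = 329 − 6p_{Aroma} + 2p_{Brew} = 0 ⇒ p_{Aroma} = 329/6 + (1/3)p_{Brew}.
The game is symmetric, so in equilibrium p_{Brew} = p_{Aroma}: the reaction function gives (2/3)p_{Aroma} = 329/6, hence p_{Aroma} = 82.25.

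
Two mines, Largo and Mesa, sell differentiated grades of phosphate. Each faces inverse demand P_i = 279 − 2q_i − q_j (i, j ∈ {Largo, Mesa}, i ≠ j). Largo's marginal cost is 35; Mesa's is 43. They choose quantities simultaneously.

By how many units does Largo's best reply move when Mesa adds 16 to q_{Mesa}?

Mine Largo's profit: π = q_{Largo}(279 − 2q_{Largo} − q_{Mesa}) − 35q_{Largo}.
∂π/∂q_{Largo} = 244 − 4q_{Largo} − q_{Mesa} = 0 ⇒ q_{Largo} = 61 − 0.25q_{Mesa}.
The reaction-function slope is −0.25, so a 16-unit rise in q_{Mesa} moves q_{Largo} by −0.25 × 16 = −4. Largo's best response falls — the actions are strategic substitutes.

-4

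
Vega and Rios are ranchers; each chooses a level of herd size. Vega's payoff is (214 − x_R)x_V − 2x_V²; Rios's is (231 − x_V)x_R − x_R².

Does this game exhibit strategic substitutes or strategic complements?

strategic substitutes

Expanding Vega's payoff: 214x_V − x_Rx_V − 2x_V².
∂π/∂x_V = 214 − x_R − 4x_V = 0, so x_V = 53.5 − 0.25x_R.
The best-response slope dx_V/dx_R = −0.25 < 0: the reaction function is downward-sloping, so the choices are strategic substitutes.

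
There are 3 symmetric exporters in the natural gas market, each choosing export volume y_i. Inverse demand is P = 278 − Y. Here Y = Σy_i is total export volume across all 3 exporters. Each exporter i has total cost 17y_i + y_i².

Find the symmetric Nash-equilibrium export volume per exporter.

A representative exporter's profit is π_i = y_i(278 − Y) − 17y_i − y_i², with Y = y_i + Σ_{j≠i} y_j.
First-order condition: 261 − 4y_i − Σ_{j≠i} y_j = 0.
Imposing symmetry (y_j = y for all j) turns Σ_{j≠i} y_j into 2y, so 261 = 6y and y = 43.5.

43.5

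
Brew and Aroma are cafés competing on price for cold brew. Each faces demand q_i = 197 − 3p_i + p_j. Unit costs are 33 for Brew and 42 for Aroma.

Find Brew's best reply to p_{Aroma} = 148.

74

Brew's profit: π = (p_{Brew} − 33)(197 − 3p_{Brew} + p_{Aroma}).
∂π/∂p_{Brew} = 296 − 6p_{Brew} + p_{Aroma} = 0 ⇒ p_{Brew} = 148/3 + (1/6)p_{Aroma}.
At p_{Aroma} = 148: p_{Brew} = 148/3 + (1/6)·148 = 74.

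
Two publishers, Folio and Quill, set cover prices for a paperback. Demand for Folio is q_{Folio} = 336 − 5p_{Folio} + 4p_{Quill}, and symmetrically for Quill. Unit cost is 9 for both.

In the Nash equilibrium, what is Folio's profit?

14851.25

Folio's profit: π = (p_{Folio} − 9)(336 − 5p_{Folio} + 4p_{Quill}).
∂π/∂p_{Folio} = 381 − 10p_{Folio} + 4p_{Quill} = 0 ⇒ p_{Folio} = 38.1 + 0.4p_{Quill}.
By symmetry p_{Quill} = p_{Folio}; substituting into the reaction function, 0.6p_{Folio} = 38.1 and p_{Folio} = 63.5.
q_{Folio} = 336 − 5·63.5 + 4·63.5 = 272.5.
Profit = (63.5 − 9)·272.5 = 14851.25.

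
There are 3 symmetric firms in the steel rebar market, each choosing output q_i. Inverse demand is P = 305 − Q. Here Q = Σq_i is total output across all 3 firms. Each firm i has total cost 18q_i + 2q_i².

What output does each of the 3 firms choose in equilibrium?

A representative firm's profit is π_i = q_i(305 − Q) − 18q_i − 2q_i², with Q = q_i + Σ_{j≠i} q_j.
First-order condition: 287 − 6q_i − Σ_{j≠i} q_j = 0.
In a symmetric equilibrium every firm chooses the same q, so Σ_{j≠i} q_j = 2q. The condition becomes 287 − 8q = 0, giving q = 287/8 = 35.875.

35.875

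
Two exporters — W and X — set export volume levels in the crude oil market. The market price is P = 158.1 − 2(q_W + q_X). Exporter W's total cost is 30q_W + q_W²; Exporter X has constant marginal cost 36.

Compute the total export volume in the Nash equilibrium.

Exporter W's profit: π = q_W(158.1 − 2(q_W + q_X)) − 30q_W − q_W².
∂π/∂q_W = 128.1 − 6q_W − 2q_X = 0, so q_W = 21.35 − (1/3)q_X.
For X: ∂π/∂q_X = 122.1 − 4q_X − 2q_W = 0 ⇒ q_X = 30.525 − 0.5q_W.
Substituting the second reaction function into the first: q_W = 21.35 − (1/3)(30.525 − 0.5q_W), which gives (5/6)q_W = 11.175 ⇒ q_W = 13.41.
Then q_X = 30.525 − 0.5·13.41 = 23.82.
Total export volume: 13.41 + 23.82 = 37.23.

37.23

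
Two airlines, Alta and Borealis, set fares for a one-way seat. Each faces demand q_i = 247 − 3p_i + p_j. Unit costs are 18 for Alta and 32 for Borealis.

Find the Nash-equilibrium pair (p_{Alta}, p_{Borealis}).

61.4, 67.4

Alta's profit: π = (p_{Alta} − 18)(247 − 3p_{Alta} + p_{Borealis}).
∂π/∂p_{Alta} = 301 − 6p_{Alta} + p_{Borealis} = 0 ⇒ p_{Alta} = 301/6 + (1/6)p_{Borealis}.
Similarly p_{Borealis} = 343/6 + (1/6)p_{Alta}.
Plugging p_{Borealis} into Alta's best response: p_{Alta} = 301/6 + (1/6)(343/6 + (1/6)p_{Alta}) ⇒ (35/36)p_{Alta} = 2149/36, so p_{Alta} = 61.4.
Then p_{Borealis} = 343/6 + (1/6)·61.4 = 67.4.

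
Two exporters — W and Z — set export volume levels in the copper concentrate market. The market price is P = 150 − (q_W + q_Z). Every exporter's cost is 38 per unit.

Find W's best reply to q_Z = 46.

33

Exporter W's profit: π = q_W(150 − (q_W + q_Z)) − 38q_W.
∂π/∂q_W = 112 − 2q_W − q_Z = 0, so q_W = 56 − 0.5q_Z.
At q_Z = 46: q_W = 56 − 0.5·46 = 33.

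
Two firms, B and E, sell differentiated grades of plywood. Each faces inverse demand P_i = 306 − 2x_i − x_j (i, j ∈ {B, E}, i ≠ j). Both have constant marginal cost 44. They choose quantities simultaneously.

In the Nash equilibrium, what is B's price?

148.8

Firm B's profit: π = x_B(306 − 2x_B − x_E) − 44x_B.
∂π/∂x_B = 262 − 4x_B − x_E = 0 ⇒ x_B = 65.5 − 0.25x_E.
By symmetry x_E = x_B; substituting into the reaction function, 1.25x_B = 65.5 and x_B = 52.4.
P_B = 306 − 2·52.4 − 52.4 = 148.8.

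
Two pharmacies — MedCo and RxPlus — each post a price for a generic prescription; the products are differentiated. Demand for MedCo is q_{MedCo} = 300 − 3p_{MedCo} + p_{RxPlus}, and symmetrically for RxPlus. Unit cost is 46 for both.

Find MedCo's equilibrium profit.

5191.68

MedCo's profit: π = (p_{MedCo} − 46)(300 − 3p_{MedCo} + p_{RxPlus}).
∂π/∂p_{MedCo} = 438 − 6p_{MedCo} + p_{RxPlus} = 0 ⇒ p_{MedCo} = 73 + (1/6)p_{RxPlus}.
By symmetry p_{RxPlus} = p_{MedCo}; substituting into the reaction function, (5/6)p_{MedCo} = 73 and p_{MedCo} = 87.6.
q_{MedCo} = 300 − 3·87.6 + 87.6 = 124.8.
Profit = (87.6 − 46)·124.8 = 5191.68.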